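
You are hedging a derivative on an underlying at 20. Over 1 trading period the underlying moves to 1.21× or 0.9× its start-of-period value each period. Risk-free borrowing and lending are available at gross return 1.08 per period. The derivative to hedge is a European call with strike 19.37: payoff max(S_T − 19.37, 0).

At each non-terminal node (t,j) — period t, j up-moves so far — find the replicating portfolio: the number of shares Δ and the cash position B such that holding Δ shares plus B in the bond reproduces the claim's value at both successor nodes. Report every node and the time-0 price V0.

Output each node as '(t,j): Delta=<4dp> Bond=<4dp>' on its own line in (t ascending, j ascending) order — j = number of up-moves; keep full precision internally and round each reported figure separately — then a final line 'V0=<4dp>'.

(0,0): Delta=0.7790 Bond=-12.9839
V0=2.5968

Risk-neutral probability p* = (R−d)/(u−d) = (1.08−0.9)/(1.21−0.9) = 0.5806.
Payoff layer (t=1): V(1,0)=0.0000, V(1,1)=4.8300
Node (0,0) S=20.0000: V=(p*·4.8300+(1−p*)·0.0000)/1.08=2.5968; Δ=(4.8300−0.0000)/(24.2000−18.0000)=0.7790; B=V−Δ·S=-12.9839
The time-0 hedge costs 2.5968, which is the no-arbitrage price.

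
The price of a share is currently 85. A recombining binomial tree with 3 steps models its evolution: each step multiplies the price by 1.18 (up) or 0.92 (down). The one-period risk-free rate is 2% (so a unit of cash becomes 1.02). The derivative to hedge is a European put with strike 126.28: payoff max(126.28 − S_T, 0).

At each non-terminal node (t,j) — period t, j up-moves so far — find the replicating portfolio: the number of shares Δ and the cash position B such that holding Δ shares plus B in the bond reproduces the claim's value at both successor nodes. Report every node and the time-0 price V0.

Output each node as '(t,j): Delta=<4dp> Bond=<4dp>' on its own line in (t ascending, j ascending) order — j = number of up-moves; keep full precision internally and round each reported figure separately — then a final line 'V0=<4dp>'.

Since d<R<u, set p* = (R−d)/(u−d) = 0.3846; price each node as the discounted p*-expectation of its children.
Terminal values V(3,·): V(3,0)=60.0915, V(3,1)=41.3861, V(3,2)=17.3943, V(3,3)=0.0000
  t=2,j=0: stock 71.9440 → up 84.8939 (V=41.3861), down 66.1885 (V=60.0915). Price 51.8599; hedge Δ=-1.0000, bond B=123.8039.
  t=2,j=1: stock 92.2760 → up 108.8857 (V=17.3943), down 84.8939 (V=41.3861). Price 31.5279; hedge Δ=-1.0000, bond B=123.8039.
  t=2,j=2: stock 118.3540 → up 139.6577 (V=0.0000), down 108.8857 (V=17.3943). Price 10.4943; hedge Δ=-0.5653, bond B=77.3955.
  t=1,j=0: stock 78.2000 → up 92.2760 (V=31.5279), down 71.9440 (V=51.8599). Price 43.1764; hedge Δ=-1.0000, bond B=121.3764.
  t=1,j=1: stock 100.3000 → up 118.3540 (V=10.4943), down 92.2760 (V=31.5279). Price 22.9785; hedge Δ=-0.8066, bond B=103.8770.
  t=0,j=0: stock 85.0000 → up 100.3000 (V=22.9785), down 78.2000 (V=43.1764). Price 34.7137; hedge Δ=-0.9139, bond B=112.3979.
Check: Δ(0,0)·S0 + B(0,0) = 34.7137 = V0.

(0,0): Delta=-0.9139 Bond=112.3979
(1,0): Delta=-1.0000 Bond=121.3764
(1,1): Delta=-0.8066 Bond=103.8770
(2,0): Delta=-1.0000 Bond=123.8039
(2,1): Delta=-1.0000 Bond=123.8039
(2,2): Delta=-0.5653 Bond=77.3955
V0=34.7137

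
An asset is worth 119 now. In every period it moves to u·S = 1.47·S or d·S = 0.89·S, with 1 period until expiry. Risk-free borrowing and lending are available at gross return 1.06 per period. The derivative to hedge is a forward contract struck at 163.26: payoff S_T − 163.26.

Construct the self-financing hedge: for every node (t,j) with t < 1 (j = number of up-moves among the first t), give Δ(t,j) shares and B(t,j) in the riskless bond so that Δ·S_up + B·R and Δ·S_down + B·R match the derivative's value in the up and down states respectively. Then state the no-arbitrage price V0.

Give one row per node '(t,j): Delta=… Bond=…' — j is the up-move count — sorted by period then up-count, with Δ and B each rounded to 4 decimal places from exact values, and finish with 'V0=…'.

No-arbitrage ⇒ martingale measure with p* = (R−d)/(u−d) = 0.2931.
At expiry t=1: V(1,0)=-57.3500, V(1,1)=11.6700
  t=0,j=0: stock 119.0000 → up 174.9300 (V=11.6700), down 105.9100 (V=-57.3500). Price -35.0189; hedge Δ=1.0000, bond B=-154.0189.
Each (Δ,B) replicates both successor values, so the strategy is self-financing and V0 is arbitrage-free.

(0,0): Delta=1.0000 Bond=-154.0189
V0=-35.0189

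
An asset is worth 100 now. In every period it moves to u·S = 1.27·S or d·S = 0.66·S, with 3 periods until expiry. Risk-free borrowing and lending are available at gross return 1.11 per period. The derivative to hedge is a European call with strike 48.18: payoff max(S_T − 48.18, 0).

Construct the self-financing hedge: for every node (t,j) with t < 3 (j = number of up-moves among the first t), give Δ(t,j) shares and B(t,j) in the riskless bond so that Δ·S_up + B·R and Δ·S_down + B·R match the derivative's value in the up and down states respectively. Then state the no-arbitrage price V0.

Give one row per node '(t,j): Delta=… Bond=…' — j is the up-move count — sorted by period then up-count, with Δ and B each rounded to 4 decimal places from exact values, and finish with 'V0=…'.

Risk-neutral probability p* = (R−d)/(u−d) = (1.11−0.66)/(1.27−0.66) = 0.7377.
Payoff layer (t=3): V(3,0)=0.0000, V(3,1)=7.1412, V(3,2)=58.2714, V(3,3)=156.6583
  t=2,j=0: stock 43.5600 → up 55.3212 (V=7.1412), down 28.7496 (V=0.0000). Price 4.7460; hedge Δ=0.2688, bond B=-6.9609.
  t=2,j=1: stock 83.8200 → up 106.4514 (V=58.2714), down 55.3212 (V=7.1412). Price 40.4146; hedge Δ=1.0000, bond B=-43.4054.
  t=2,j=2: stock 161.2900 → up 204.8383 (V=156.6583), down 106.4514 (V=58.2714). Price 117.8846; hedge Δ=1.0000, bond B=-43.4054.
  t=1,j=0: stock 66.0000 → up 83.8200 (V=40.4146), down 43.5600 (V=4.7460). Price 27.9810; hedge Δ=0.8860, bond B=-30.4921.
  t=1,j=1: stock 127.0000 → up 161.2900 (V=117.8846), down 83.8200 (V=40.4146). Price 87.8960; hedge Δ=1.0000, bond B=-39.1040.
  t=0,j=0: stock 100.0000 → up 127.0000 (V=87.8960), down 66.0000 (V=27.9810). Price 65.0276; hedge Δ=0.9822, bond B=-33.1938.
Each (Δ,B) replicates both successor values, so the strategy is self-financing and V0 is arbitrage-free.

(0,0): Delta=0.9822 Bond=-33.1938
(1,0): Delta=0.8860 Bond=-30.4921
(1,1): Delta=1.0000 Bond=-39.1040
(2,0): Delta=0.2688 Bond=-6.9609
(2,1): Delta=1.0000 Bond=-43.4054
(2,2): Delta=1.0000 Bond=-43.4054
V0=65.0276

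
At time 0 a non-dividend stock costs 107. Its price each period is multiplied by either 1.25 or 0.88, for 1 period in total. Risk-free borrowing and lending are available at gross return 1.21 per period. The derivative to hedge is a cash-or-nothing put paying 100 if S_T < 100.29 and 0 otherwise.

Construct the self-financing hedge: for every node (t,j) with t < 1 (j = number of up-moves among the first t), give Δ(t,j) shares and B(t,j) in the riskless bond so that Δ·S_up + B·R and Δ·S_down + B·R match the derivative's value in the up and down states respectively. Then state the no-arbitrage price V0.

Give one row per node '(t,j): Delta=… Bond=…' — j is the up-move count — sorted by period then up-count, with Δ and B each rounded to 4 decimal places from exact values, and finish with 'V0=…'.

(0,0): Delta=-2.5259 Bond=279.2048
V0=8.9346

Under the risk-neutral measure, an up-move has probability p* = (R−d)/(u−d) = 0.8919 and values discount at R = 1.21.
Terminal payoffs: V(1,0)=100.0000, V(1,1)=0.0000
Node (0,0) S=107.0000: V=(p*·0.0000+(1−p*)·100.0000)/1.21=8.9346; Δ=(0.0000−100.0000)/(133.7500−94.1600)=-2.5259; B=V−Δ·S=279.2048
Each (Δ,B) replicates both successor values, so the strategy is self-financing and V0 is arbitrage-free.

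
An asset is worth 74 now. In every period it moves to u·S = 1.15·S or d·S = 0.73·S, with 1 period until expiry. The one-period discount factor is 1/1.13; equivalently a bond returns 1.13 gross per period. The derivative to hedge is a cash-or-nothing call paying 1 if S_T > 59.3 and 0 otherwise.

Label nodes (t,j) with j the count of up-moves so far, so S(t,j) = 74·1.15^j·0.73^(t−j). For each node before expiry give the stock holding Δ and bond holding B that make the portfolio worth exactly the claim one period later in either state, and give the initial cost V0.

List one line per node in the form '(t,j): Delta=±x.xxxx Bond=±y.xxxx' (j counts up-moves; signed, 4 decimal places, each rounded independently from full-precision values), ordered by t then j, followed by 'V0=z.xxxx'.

The replicating-portfolio and risk-neutral prices coincide; use p* = (1.13−0.73)/(1.15−0.73) = 0.9524 for the latter.
At expiry t=1: V(1,0)=0.0000, V(1,1)=1.0000
Node (0,0) S=74.0000: V=(p*·1.0000+(1−p*)·0.0000)/1.13=0.8428; Δ=(1.0000−0.0000)/(85.1000−54.0200)=0.0322; B=V−Δ·S=-1.5381
Each (Δ,B) replicates both successor values, so the strategy is self-financing and V0 is arbitrage-free.

(0,0): Delta=0.0322 Bond=-1.5381
V0=0.8428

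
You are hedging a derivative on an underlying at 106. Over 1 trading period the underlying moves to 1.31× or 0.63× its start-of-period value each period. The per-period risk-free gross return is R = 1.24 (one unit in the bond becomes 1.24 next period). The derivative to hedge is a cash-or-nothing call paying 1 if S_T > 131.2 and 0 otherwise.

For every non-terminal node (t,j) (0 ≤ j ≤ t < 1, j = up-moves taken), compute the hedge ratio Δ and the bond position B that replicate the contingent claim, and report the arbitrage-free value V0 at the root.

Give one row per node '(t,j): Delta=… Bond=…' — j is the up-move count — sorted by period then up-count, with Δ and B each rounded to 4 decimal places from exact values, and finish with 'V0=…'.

Since d<R<u, set p* = (R−d)/(u−d) = 0.8971; price each node as the discounted p*-expectation of its children.
Terminal values V(1,·): V(1,0)=0.0000, V(1,1)=1.0000
Node (0,0) S=106.0000: V=(p*·1.0000+(1−p*)·0.0000)/1.24=0.7234; Δ=(1.0000−0.0000)/(138.8600−66.7800)=0.0139; B=V−Δ·S=-0.7472
Check: Δ(0,0)·S0 + B(0,0) = 0.7234 = V0.

(0,0): Delta=0.0139 Bond=-0.7472
V0=0.7234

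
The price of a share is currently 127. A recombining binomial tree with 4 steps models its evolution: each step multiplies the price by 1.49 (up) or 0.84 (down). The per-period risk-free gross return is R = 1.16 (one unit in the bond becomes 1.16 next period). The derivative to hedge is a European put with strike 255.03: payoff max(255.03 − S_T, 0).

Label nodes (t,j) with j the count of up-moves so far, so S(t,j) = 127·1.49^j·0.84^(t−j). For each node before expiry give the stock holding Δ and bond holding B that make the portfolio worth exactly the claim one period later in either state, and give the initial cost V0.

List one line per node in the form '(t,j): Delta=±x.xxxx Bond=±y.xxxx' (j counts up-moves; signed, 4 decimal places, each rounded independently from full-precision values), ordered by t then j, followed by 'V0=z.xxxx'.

The replicating-portfolio and risk-neutral prices coincide; use p* = (1.16−0.84)/(1.49−0.84) = 0.4923 for the latter.
Terminal payoffs: V(4,0)=191.8003, V(4,1)=142.8726, V(4,2)=56.0842, V(4,3)=0.0000, V(4,4)=0.0000
Node (3,0) S=75.2734: V=(p*·142.8726+(1−p*)·191.8003)/1.16=144.5800; Δ=(142.8726−191.8003)/(112.1574−63.2297)=-1.0000; B=V−Δ·S=219.8534
Node (3,1) S=133.5207: V=(p*·56.0842+(1−p*)·142.8726)/1.16=86.3328; Δ=(56.0842−142.8726)/(198.9458−112.1574)=-1.0000; B=V−Δ·S=219.8534
Node (3,2) S=236.8403: V=(p*·0.0000+(1−p*)·56.0842)/1.16=24.5461; Δ=(0.0000−56.0842)/(352.8920−198.9458)=-0.3643; B=V−Δ·S=110.8295
Node (3,3) S=420.1095: V=(p*·0.0000+(1−p*)·0.0000)/1.16=0.0000; Δ=(0.0000−0.0000)/(625.9632−352.8920)=0.0000; B=V−Δ·S=0.0000
Node (2,0) S=89.6112: V=(p*·86.3328+(1−p*)·144.5800)/1.16=99.9176; Δ=(86.3328−144.5800)/(133.5207−75.2734)=-1.0000; B=V−Δ·S=189.5288
Node (2,1) S=158.9532: V=(p*·24.5461+(1−p*)·86.3328)/1.16=48.2023; Δ=(24.5461−86.3328)/(236.8403−133.5207)=-0.5980; B=V−Δ·S=143.2587
Node (2,2) S=281.9527: V=(p*·0.0000+(1−p*)·24.5461)/1.16=10.7430; Δ=(0.0000−24.5461)/(420.1095−236.8403)=-0.1339; B=V−Δ·S=48.5063
Node (1,0) S=106.6800: V=(p*·48.2023+(1−p*)·99.9176)/1.16=64.1878; Δ=(48.2023−99.9176)/(158.9532−89.6112)=-0.7458; B=V−Δ·S=143.7497
Node (1,1) S=189.2300: V=(p*·10.7430+(1−p*)·48.2023)/1.16=25.6559; Δ=(10.7430−48.2023)/(281.9527−158.9532)=-0.3045; B=V−Δ·S=83.2857
Node (0,0) S=127.0000: V=(p*·25.6559+(1−p*)·64.1878)/1.16=38.9812; Δ=(25.6559−64.1878)/(189.2300−106.6800)=-0.4668; B=V−Δ·S=98.2610
Root portfolio cost Δ·127+B reproduces V0=38.9812.

(0,0): Delta=-0.4668 Bond=98.2610
(1,0): Delta=-0.7458 Bond=143.7497
(1,1): Delta=-0.3045 Bond=83.2857
(2,0): Delta=-1.0000 Bond=189.5288
(2,1): Delta=-0.5980 Bond=143.2587
(2,2): Delta=-0.1339 Bond=48.5063
(3,0): Delta=-1.0000 Bond=219.8534
(3,1): Delta=-1.0000 Bond=219.8534
(3,2): Delta=-0.3643 Bond=110.8295
(3,3): Delta=0.0000 Bond=0.0000
V0=38.9812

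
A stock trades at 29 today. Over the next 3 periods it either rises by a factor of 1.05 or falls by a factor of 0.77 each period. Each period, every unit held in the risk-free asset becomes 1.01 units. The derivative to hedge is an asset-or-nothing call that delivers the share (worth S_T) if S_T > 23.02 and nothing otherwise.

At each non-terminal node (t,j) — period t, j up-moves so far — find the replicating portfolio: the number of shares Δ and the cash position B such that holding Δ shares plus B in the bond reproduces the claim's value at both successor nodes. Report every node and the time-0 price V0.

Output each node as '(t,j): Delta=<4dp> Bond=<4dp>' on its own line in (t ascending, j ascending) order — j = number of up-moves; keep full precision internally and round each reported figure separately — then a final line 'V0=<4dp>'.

No-arbitrage ⇒ martingale measure with p* = (R−d)/(u−d) = 0.8571.
At expiry t=3: V(3,0)=0.0000, V(3,1)=0.0000, V(3,2)=24.6188, V(3,3)=33.5711
Node (2,0) S=17.1941: V=(p*·0.0000+(1−p*)·0.0000)/1.01=0.0000; Δ=(0.0000−0.0000)/(18.0538−13.2395)=0.0000; B=V−Δ·S=0.0000
Node (2,1) S=23.4465: V=(p*·24.6188+(1−p*)·0.0000)/1.01=20.8929; Δ=(24.6188−0.0000)/(24.6188−18.0538)=3.7500; B=V−Δ·S=-67.0315
Node (2,2) S=31.9725: V=(p*·33.5711+(1−p*)·24.6188)/1.01=31.9725; Δ=(33.5711−24.6188)/(33.5711−24.6188)=1.0000; B=V−Δ·S=0.0000
Node (1,0) S=22.3300: V=(p*·20.8929+(1−p*)·0.0000)/1.01=17.7309; Δ=(20.8929−0.0000)/(23.4465−17.1941)=3.3416; B=V−Δ·S=-56.8867
Node (1,1) S=30.4500: V=(p*·31.9725+(1−p*)·20.8929)/1.01=30.0888; Δ=(31.9725−20.8929)/(31.9725−23.4465)=1.2995; B=V−Δ·S=-9.4811
Node (0,0) S=29.0000: V=(p*·30.0888+(1−p*)·17.7309)/1.01=28.0430; Δ=(30.0888−17.7309)/(30.4500−22.3300)=1.5219; B=V−Δ·S=-16.0924
Self-financing check: at every node Δ·S+B equals the discounted successor values.

(0,0): Delta=1.5219 Bond=-16.0924
(1,0): Delta=3.3416 Bond=-56.8867
(1,1): Delta=1.2995 Bond=-9.4811
(2,0): Delta=0.0000 Bond=0.0000
(2,1): Delta=3.7500 Bond=-67.0315
(2,2): Delta=1.0000 Bond=0.0000
V0=28.0430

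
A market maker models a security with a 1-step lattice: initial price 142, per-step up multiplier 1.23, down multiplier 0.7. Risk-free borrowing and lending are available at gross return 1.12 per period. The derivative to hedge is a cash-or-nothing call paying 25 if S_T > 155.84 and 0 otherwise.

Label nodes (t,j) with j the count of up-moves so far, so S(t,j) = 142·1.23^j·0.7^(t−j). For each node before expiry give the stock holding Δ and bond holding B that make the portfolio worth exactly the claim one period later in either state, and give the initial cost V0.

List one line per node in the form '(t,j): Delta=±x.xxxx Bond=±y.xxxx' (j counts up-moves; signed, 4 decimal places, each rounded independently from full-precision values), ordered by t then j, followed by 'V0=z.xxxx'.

(0,0): Delta=0.3322 Bond=-29.4811
V0=17.6887

The replicating-portfolio and risk-neutral prices coincide; use p* = (1.12−0.7)/(1.23−0.7) = 0.7925 for the latter.
Terminal values V(1,·): V(1,0)=0.0000, V(1,1)=25.0000
(0,0): S=142.0000. Δ = (V_up−V_dn)/(S_up−S_dn) = (25.0000−0.0000)/(174.6600−99.4000) = 0.3322. V = [p*·25.0000 + (1−p*)·0.0000]/1.12 = 17.6887. B = V − Δ·S = -29.4811.
Root portfolio cost Δ·142+B reproduces V0=17.6887.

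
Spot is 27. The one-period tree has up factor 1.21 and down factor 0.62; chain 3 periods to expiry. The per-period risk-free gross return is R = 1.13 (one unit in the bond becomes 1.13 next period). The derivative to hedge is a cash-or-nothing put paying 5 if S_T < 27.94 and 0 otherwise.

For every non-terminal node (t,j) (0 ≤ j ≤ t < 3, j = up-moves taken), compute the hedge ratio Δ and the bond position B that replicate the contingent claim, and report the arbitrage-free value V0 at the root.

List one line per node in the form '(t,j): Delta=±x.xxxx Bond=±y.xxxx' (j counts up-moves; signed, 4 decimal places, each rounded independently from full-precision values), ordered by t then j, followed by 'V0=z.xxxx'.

(0,0): Delta=-0.1837 Bond=6.1861
(1,0): Delta=0.0000 Bond=3.9157
(1,1): Delta=-0.1984 Bond=7.4726
(2,0): Delta=0.0000 Bond=4.4248
(2,1): Delta=0.0000 Bond=4.4248
(2,2): Delta=-0.2144 Bond=9.0745
V0=1.2271

The replicating-portfolio and risk-neutral prices coincide; use p* = (1.13−0.62)/(1.21−0.62) = 0.8644 for the latter.
At expiry t=3: V(3,0)=5.0000, V(3,1)=5.0000, V(3,2)=5.0000, V(3,3)=0.0000
Node (2,0) S=10.3788: V=(p*·5.0000+(1−p*)·5.0000)/1.13=4.4248; Δ=(5.0000−5.0000)/(12.5583−6.4349)=0.0000; B=V−Δ·S=4.4248
Node (2,1) S=20.2554: V=(p*·5.0000+(1−p*)·5.0000)/1.13=4.4248; Δ=(5.0000−5.0000)/(24.5090−12.5583)=0.0000; B=V−Δ·S=4.4248
Node (2,2) S=39.5307: V=(p*·0.0000+(1−p*)·5.0000)/1.13=0.6000; Δ=(0.0000−5.0000)/(47.8321−24.5090)=-0.2144; B=V−Δ·S=9.0745
Node (1,0) S=16.7400: V=(p*·4.4248+(1−p*)·4.4248)/1.13=3.9157; Δ=(4.4248−4.4248)/(20.2554−10.3788)=0.0000; B=V−Δ·S=3.9157
Node (1,1) S=32.6700: V=(p*·0.6000+(1−p*)·4.4248)/1.13=0.9899; Δ=(0.6000−4.4248)/(39.5307−20.2554)=-0.1984; B=V−Δ·S=7.4726
Node (0,0) S=27.0000: V=(p*·0.9899+(1−p*)·3.9157)/1.13=1.2271; Δ=(0.9899−3.9157)/(32.6700−16.7400)=-0.1837; B=V−Δ·S=6.1861
Self-financing check: at every node Δ·S+B equals the discounted successor values.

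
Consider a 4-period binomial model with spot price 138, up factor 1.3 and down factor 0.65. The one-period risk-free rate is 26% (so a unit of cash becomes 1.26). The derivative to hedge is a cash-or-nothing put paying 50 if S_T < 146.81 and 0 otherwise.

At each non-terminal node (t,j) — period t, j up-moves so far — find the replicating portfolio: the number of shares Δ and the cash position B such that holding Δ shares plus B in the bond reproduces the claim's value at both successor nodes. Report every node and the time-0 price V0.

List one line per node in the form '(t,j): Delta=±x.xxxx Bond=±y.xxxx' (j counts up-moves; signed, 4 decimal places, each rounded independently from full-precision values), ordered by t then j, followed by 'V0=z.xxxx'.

(0,0): Delta=-0.0453 Bond=6.6670
(1,0): Delta=-0.4757 Bond=47.0089
(1,1): Delta=-0.0312 Bond=5.8687
(2,0): Delta=0.0000 Bond=31.4941
(2,1): Delta=-0.4913 Bond=61.0501
(2,2): Delta=-0.0161 Bond=3.8762
(3,0): Delta=0.0000 Bond=39.6825
(3,1): Delta=0.0000 Bond=39.6825
(3,2): Delta=-0.5074 Bond=79.3651
(3,3): Delta=0.0000 Bond=0.0000
V0=0.4146

Risk-neutral probability p* = (R−d)/(u−d) = (1.26−0.65)/(1.3−0.65) = 0.9385.
Terminal payoffs: V(4,0)=50.0000, V(4,1)=50.0000, V(4,2)=50.0000, V(4,3)=0.0000, V(4,4)=0.0000
(3,0): S=37.8983. Δ = (V_up−V_dn)/(S_up−S_dn) = (50.0000−50.0000)/(49.2677−24.6339) = 0.0000. V = [p*·50.0000 + (1−p*)·50.0000]/1.26 = 39.6825. B = V − Δ·S = 39.6825.
(3,1): S=75.7965. Δ = (V_up−V_dn)/(S_up−S_dn) = (50.0000−50.0000)/(98.5355−49.2677) = 0.0000. V = [p*·50.0000 + (1−p*)·50.0000]/1.26 = 39.6825. B = V − Δ·S = 39.6825.
(3,2): S=151.5930. Δ = (V_up−V_dn)/(S_up−S_dn) = (0.0000−50.0000)/(197.0709−98.5355) = -0.5074. V = [p*·0.0000 + (1−p*)·50.0000]/1.26 = 2.4420. B = V − Δ·S = 79.3651.
(3,3): S=303.1860. Δ = (V_up−V_dn)/(S_up−S_dn) = (0.0000−0.0000)/(394.1418−197.0709) = 0.0000. V = [p*·0.0000 + (1−p*)·0.0000]/1.26 = 0.0000. B = V − Δ·S = 0.0000.
(2,0): S=58.3050. Δ = (V_up−V_dn)/(S_up−S_dn) = (39.6825−39.6825)/(75.7965−37.8983) = 0.0000. V = [p*·39.6825 + (1−p*)·39.6825]/1.26 = 31.4941. B = V − Δ·S = 31.4941.
(2,1): S=116.6100. Δ = (V_up−V_dn)/(S_up−S_dn) = (2.4420−39.6825)/(151.5930−75.7965) = -0.4913. V = [p*·2.4420 + (1−p*)·39.6825]/1.26 = 3.7569. B = V − Δ·S = 61.0501.
(2,2): S=233.2200. Δ = (V_up−V_dn)/(S_up−S_dn) = (0.0000−2.4420)/(303.1860−151.5930) = -0.0161. V = [p*·0.0000 + (1−p*)·2.4420]/1.26 = 0.1193. B = V − Δ·S = 3.8762.
(1,0): S=89.7000. Δ = (V_up−V_dn)/(S_up−S_dn) = (3.7569−31.4941)/(116.6100−58.3050) = -0.4757. V = [p*·3.7569 + (1−p*)·31.4941]/1.26 = 4.3364. B = V − Δ·S = 47.0089.
(1,1): S=179.4000. Δ = (V_up−V_dn)/(S_up−S_dn) = (0.1193−3.7569)/(233.2200−116.6100) = -0.0312. V = [p*·0.1193 + (1−p*)·3.7569]/1.26 = 0.2723. B = V − Δ·S = 5.8687.
(0,0): S=138.0000. Δ = (V_up−V_dn)/(S_up−S_dn) = (0.2723−4.3364)/(179.4000−89.7000) = -0.0453. V = [p*·0.2723 + (1−p*)·4.3364]/1.26 = 0.4146. B = V − Δ·S = 6.6670.
Self-financing check: at every node Δ·S+B equals the discounted successor values.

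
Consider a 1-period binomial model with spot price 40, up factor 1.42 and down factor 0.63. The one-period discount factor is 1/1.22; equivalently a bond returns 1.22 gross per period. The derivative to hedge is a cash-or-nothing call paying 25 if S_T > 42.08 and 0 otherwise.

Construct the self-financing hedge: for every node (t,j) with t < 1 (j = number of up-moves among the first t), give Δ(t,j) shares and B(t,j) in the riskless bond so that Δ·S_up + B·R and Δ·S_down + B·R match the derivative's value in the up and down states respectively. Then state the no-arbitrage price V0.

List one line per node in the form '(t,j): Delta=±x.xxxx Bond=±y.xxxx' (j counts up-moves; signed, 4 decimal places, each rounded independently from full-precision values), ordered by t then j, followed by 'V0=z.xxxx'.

Under the risk-neutral measure, an up-move has probability p* = (R−d)/(u−d) = 0.7468 and values discount at R = 1.22.
Payoff layer (t=1): V(1,0)=0.0000, V(1,1)=25.0000
  t=0,j=0: stock 40.0000 → up 56.8000 (V=25.0000), down 25.2000 (V=0.0000). Price 15.3040; hedge Δ=0.7911, bond B=-16.3416.
Self-financing check: at every node Δ·S+B equals the discounted successor values.

(0,0): Delta=0.7911 Bond=-16.3416
V0=15.3040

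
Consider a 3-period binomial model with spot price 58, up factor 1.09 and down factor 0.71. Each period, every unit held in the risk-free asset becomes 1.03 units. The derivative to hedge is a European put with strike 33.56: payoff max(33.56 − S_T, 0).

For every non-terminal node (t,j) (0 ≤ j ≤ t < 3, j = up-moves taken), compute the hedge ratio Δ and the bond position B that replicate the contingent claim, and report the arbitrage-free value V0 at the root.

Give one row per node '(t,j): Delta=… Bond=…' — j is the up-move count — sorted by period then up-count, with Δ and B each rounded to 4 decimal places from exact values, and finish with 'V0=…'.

(0,0): Delta=-0.0311 Bond=1.9460
(1,0): Delta=-0.1972 Bond=8.8445
(1,1): Delta=-0.0108 Bond=0.7218
(2,0): Delta=-1.0000 Bond=32.5825
(2,1): Delta=-0.0991 Bond=4.7087
(2,2): Delta=0.0000 Bond=0.0000
V0=0.1436

Under the risk-neutral measure, an up-move has probability p* = (R−d)/(u−d) = 0.8421 and values discount at R = 1.03.
Terminal payoffs: V(3,0)=12.8012, V(3,1)=1.6908, V(3,2)=0.0000, V(3,3)=0.0000
  t=2,j=0: stock 29.2378 → up 31.8692 (V=1.6908), down 20.7588 (V=12.8012). Price 3.3447; hedge Δ=-1.0000, bond B=32.5825.
  t=2,j=1: stock 44.8862 → up 48.9260 (V=0.0000), down 31.8692 (V=1.6908). Price 0.2592; hedge Δ=-0.0991, bond B=4.7087.
  t=2,j=2: stock 68.9098 → up 75.1117 (V=0.0000), down 48.9260 (V=0.0000). Price 0.0000; hedge Δ=0.0000, bond B=0.0000.
  t=1,j=0: stock 41.1800 → up 44.8862 (V=0.2592), down 29.2378 (V=3.3447). Price 0.7246; hedge Δ=-0.1972, bond B=8.8445.
  t=1,j=1: stock 63.2200 → up 68.9098 (V=0.0000), down 44.8862 (V=0.2592). Price 0.0397; hedge Δ=-0.0108, bond B=0.7218.
  t=0,j=0: stock 58.0000 → up 63.2200 (V=0.0397), down 41.1800 (V=0.7246). Price 0.1436; hedge Δ=-0.0311, bond B=1.9460.
Root portfolio cost Δ·58+B reproduces V0=0.1436.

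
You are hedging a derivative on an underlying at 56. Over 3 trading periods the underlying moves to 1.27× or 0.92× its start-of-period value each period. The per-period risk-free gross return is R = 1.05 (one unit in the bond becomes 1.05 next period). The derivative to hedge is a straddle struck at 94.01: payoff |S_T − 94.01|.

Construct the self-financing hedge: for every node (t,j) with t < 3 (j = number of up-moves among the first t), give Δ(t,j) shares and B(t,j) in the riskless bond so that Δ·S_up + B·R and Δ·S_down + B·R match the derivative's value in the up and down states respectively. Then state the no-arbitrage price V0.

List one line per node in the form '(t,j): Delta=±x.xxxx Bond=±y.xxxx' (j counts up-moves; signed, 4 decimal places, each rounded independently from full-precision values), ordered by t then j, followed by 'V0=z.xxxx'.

(0,0): Delta=-0.7357 Bond=68.2408
(1,0): Delta=-1.0000 Bond=85.2698
(1,1): Delta=-0.4117 Bond=48.6088
(2,0): Delta=-1.0000 Bond=89.5333
(2,1): Delta=-1.0000 Bond=89.5333
(2,2): Delta=0.3096 Bond=-14.1047
V0=27.0419

No-arbitrage ⇒ martingale measure with p* = (R−d)/(u−d) = 0.3714.
At expiry t=3: V(3,0)=50.4035, V(3,1)=33.8140, V(3,2)=10.9134, V(3,3)=20.6994
Node (2,0) S=47.3984: V=(p*·33.8140+(1−p*)·50.4035)/1.05=42.1349; Δ=(33.8140−50.4035)/(60.1960−43.6065)=-1.0000; B=V−Δ·S=89.5333
Node (2,1) S=65.4304: V=(p*·10.9134+(1−p*)·33.8140)/1.05=24.1029; Δ=(10.9134−33.8140)/(83.0966−60.1960)=-1.0000; B=V−Δ·S=89.5333
Node (2,2) S=90.3224: V=(p*·20.6994+(1−p*)·10.9134)/1.05=13.8554; Δ=(20.6994−10.9134)/(114.7094−83.0966)=0.3096; B=V−Δ·S=-14.1047
Node (1,0) S=51.5200: V=(p*·24.1029+(1−p*)·42.1349)/1.05=33.7498; Δ=(24.1029−42.1349)/(65.4304−47.3984)=-1.0000; B=V−Δ·S=85.2698
Node (1,1) S=71.1200: V=(p*·13.8554+(1−p*)·24.1029)/1.05=19.3302; Δ=(13.8554−24.1029)/(90.3224−65.4304)=-0.4117; B=V−Δ·S=48.6088
Node (0,0) S=56.0000: V=(p*·19.3302+(1−p*)·33.7498)/1.05=27.0419; Δ=(19.3302−33.7498)/(71.1200−51.5200)=-0.7357; B=V−Δ·S=68.2408
Self-financing check: at every node Δ·S+B equals the discounted successor values.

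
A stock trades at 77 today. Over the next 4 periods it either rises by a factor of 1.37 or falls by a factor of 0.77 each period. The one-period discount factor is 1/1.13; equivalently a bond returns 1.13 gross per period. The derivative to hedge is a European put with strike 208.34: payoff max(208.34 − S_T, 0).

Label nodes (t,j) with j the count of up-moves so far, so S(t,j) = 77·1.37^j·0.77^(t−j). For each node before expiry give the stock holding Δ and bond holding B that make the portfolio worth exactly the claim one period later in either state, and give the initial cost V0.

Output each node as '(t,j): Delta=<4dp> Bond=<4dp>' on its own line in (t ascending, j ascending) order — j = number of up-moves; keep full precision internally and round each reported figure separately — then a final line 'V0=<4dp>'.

Risk-neutral probability p* = (R−d)/(u−d) = (1.13−0.77)/(1.37−0.77) = 0.6000.
Terminal payoffs: V(4,0)=181.2722, V(4,1)=160.1803, V(4,2)=122.6533, V(4,3)=55.8845, V(4,4)=0.0000
  t=3,j=0: stock 35.1530 → up 48.1597 (V=160.1803), down 27.0678 (V=181.2722). Price 149.2186; hedge Δ=-1.0000, bond B=184.3717.
  t=3,j=1: stock 62.5450 → up 85.6867 (V=122.6533), down 48.1597 (V=160.1803). Price 121.8267; hedge Δ=-1.0000, bond B=184.3717.
  t=3,j=2: stock 111.2814 → up 152.4555 (V=55.8845), down 85.6867 (V=122.6533). Price 73.0903; hedge Δ=-1.0000, bond B=184.3717.
  t=3,j=3: stock 197.9942 → up 271.2520 (V=0.0000), down 152.4555 (V=55.8845). Price 19.7821; hedge Δ=-0.4704, bond B=112.9229.
  t=2,j=0: stock 45.6533 → up 62.5450 (V=121.8267), down 35.1530 (V=149.2186). Price 117.5075; hedge Δ=-1.0000, bond B=163.1608.
  t=2,j=1: stock 81.2273 → up 111.2814 (V=73.0903), down 62.5450 (V=121.8267). Price 81.9335; hedge Δ=-1.0000, bond B=163.1608.
  t=2,j=2: stock 144.5213 → up 197.9942 (V=19.7821), down 111.2814 (V=73.0903). Price 36.3764; hedge Δ=-0.6148, bond B=125.2234.
  t=1,j=0: stock 59.2900 → up 81.2273 (V=81.9335), down 45.6533 (V=117.5075). Price 85.1001; hedge Δ=-1.0000, bond B=144.3901.
  t=1,j=1: stock 105.4900 → up 144.5213 (V=36.3764), down 81.2273 (V=81.9335). Price 48.3179; hedge Δ=-0.7198, bond B=124.2463.
  t=0,j=0: stock 77.0000 → up 105.4900 (V=48.3179), down 59.2900 (V=85.1001). Price 55.7795; hedge Δ=-0.7962, bond B=117.0830.
Self-financing check: at every node Δ·S+B equals the discounted successor values.

(0,0): Delta=-0.7962 Bond=117.0830
(1,0): Delta=-1.0000 Bond=144.3901
(1,1): Delta=-0.7198 Bond=124.2463
(2,0): Delta=-1.0000 Bond=163.1608
(2,1): Delta=-1.0000 Bond=163.1608
(2,2): Delta=-0.6148 Bond=125.2234
(3,0): Delta=-1.0000 Bond=184.3717
(3,1): Delta=-1.0000 Bond=184.3717
(3,2): Delta=-1.0000 Bond=184.3717
(3,3): Delta=-0.4704 Bond=112.9229
V0=55.7795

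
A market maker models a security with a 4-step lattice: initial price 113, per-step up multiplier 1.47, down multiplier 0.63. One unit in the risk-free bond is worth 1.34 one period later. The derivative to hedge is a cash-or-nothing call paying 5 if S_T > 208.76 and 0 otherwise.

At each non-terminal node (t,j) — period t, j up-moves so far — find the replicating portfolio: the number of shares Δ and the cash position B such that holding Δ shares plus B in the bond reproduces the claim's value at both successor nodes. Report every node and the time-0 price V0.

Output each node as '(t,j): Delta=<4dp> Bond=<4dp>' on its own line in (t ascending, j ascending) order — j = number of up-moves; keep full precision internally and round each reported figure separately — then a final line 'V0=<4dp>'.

(0,0): Delta=0.0073 Bond=0.5507
(1,0): Delta=0.0333 Bond=-1.1135
(1,1): Delta=0.0052 Bond=1.0769
(2,0): Delta=0.0000 Bond=0.0000
(2,1): Delta=0.0359 Bond=-1.7652
(2,2): Delta=0.0028 Bond=2.0304
(3,0): Delta=0.0000 Bond=0.0000
(3,1): Delta=0.0000 Bond=0.0000
(3,2): Delta=0.0387 Bond=-2.7985
(3,3): Delta=0.0000 Bond=3.7313
V0=1.3712

No-arbitrage ⇒ martingale measure with p* = (R−d)/(u−d) = 0.8452.
Payoff layer (t=4): V(4,0)=0.0000, V(4,1)=0.0000, V(4,2)=0.0000, V(4,3)=5.0000, V(4,4)=5.0000
(3,0): S=28.2553. Δ = (V_up−V_dn)/(S_up−S_dn) = (0.0000−0.0000)/(41.5353−17.8008) = 0.0000. V = [p*·0.0000 + (1−p*)·0.0000]/1.34 = 0.0000. B = V − Δ·S = 0.0000.
(3,1): S=65.9291. Δ = (V_up−V_dn)/(S_up−S_dn) = (0.0000−0.0000)/(96.9157−41.5353) = 0.0000. V = [p*·0.0000 + (1−p*)·0.0000]/1.34 = 0.0000. B = V − Δ·S = 0.0000.
(3,2): S=153.8345. Δ = (V_up−V_dn)/(S_up−S_dn) = (5.0000−0.0000)/(226.1367−96.9157) = 0.0387. V = [p*·5.0000 + (1−p*)·0.0000]/1.34 = 3.1539. B = V − Δ·S = -2.7985.
(3,3): S=358.9471. Δ = (V_up−V_dn)/(S_up−S_dn) = (5.0000−5.0000)/(527.6522−226.1367) = 0.0000. V = [p*·5.0000 + (1−p*)·5.0000]/1.34 = 3.7313. B = V − Δ·S = 3.7313.
(2,0): S=44.8497. Δ = (V_up−V_dn)/(S_up−S_dn) = (0.0000−0.0000)/(65.9291−28.2553) = 0.0000. V = [p*·0.0000 + (1−p*)·0.0000]/1.34 = 0.0000. B = V − Δ·S = 0.0000.
(2,1): S=104.6493. Δ = (V_up−V_dn)/(S_up−S_dn) = (3.1539−0.0000)/(153.8345−65.9291) = 0.0359. V = [p*·3.1539 + (1−p*)·0.0000]/1.34 = 1.9894. B = V − Δ·S = -1.7652.
(2,2): S=244.1817. Δ = (V_up−V_dn)/(S_up−S_dn) = (3.7313−3.1539)/(358.9471−153.8345) = 0.0028. V = [p*·3.7313 + (1−p*)·3.1539]/1.34 = 2.7179. B = V − Δ·S = 2.0304.
(1,0): S=71.1900. Δ = (V_up−V_dn)/(S_up−S_dn) = (1.9894−0.0000)/(104.6493−44.8497) = 0.0333. V = [p*·1.9894 + (1−p*)·0.0000]/1.34 = 1.2549. B = V − Δ·S = -1.1135.
(1,1): S=166.1100. Δ = (V_up−V_dn)/(S_up−S_dn) = (2.7179−1.9894)/(244.1817−104.6493) = 0.0052. V = [p*·2.7179 + (1−p*)·1.9894]/1.34 = 1.9441. B = V − Δ·S = 1.0769.
(0,0): S=113.0000. Δ = (V_up−V_dn)/(S_up−S_dn) = (1.9441−1.2549)/(166.1100−71.1900) = 0.0073. V = [p*·1.9441 + (1−p*)·1.2549]/1.34 = 1.3712. B = V − Δ·S = 0.5507.
Check: Δ(0,0)·S0 + B(0,0) = 1.3712 = V0.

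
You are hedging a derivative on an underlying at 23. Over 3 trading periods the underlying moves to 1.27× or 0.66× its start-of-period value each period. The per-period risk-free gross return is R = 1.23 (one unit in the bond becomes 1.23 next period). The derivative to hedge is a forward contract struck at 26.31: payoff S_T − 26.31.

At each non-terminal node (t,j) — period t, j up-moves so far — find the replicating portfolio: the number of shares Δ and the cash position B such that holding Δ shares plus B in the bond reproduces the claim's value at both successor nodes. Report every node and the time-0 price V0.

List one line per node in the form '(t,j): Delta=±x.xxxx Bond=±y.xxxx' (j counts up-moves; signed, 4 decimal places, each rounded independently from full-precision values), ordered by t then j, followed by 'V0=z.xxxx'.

The replicating-portfolio and risk-neutral prices coincide; use p* = (1.23−0.66)/(1.27−0.66) = 0.9344 for the latter.
At expiry t=3: V(3,0)=-19.6976, V(3,1)=-13.5861, V(3,2)=-1.8262, V(3,3)=20.8028
Node (2,0) S=10.0188: V=(p*·-13.5861+(1−p*)·-19.6976)/1.23=-11.3714; Δ=(-13.5861−-19.6976)/(12.7239−6.6124)=1.0000; B=V−Δ·S=-21.3902
Node (2,1) S=19.2786: V=(p*·-1.8262+(1−p*)·-13.5861)/1.23=-2.1116; Δ=(-1.8262−-13.5861)/(24.4838−12.7239)=1.0000; B=V−Δ·S=-21.3902
Node (2,2) S=37.0967: V=(p*·20.8028+(1−p*)·-1.8262)/1.23=15.7065; Δ=(20.8028−-1.8262)/(47.1128−24.4838)=1.0000; B=V−Δ·S=-21.3902
Node (1,0) S=15.1800: V=(p*·-2.1116+(1−p*)·-11.3714)/1.23=-2.2104; Δ=(-2.1116−-11.3714)/(19.2786−10.0188)=1.0000; B=V−Δ·S=-17.3904
Node (1,1) S=29.2100: V=(p*·15.7065+(1−p*)·-2.1116)/1.23=11.8196; Δ=(15.7065−-2.1116)/(37.0967−19.2786)=1.0000; B=V−Δ·S=-17.3904
Node (0,0) S=23.0000: V=(p*·11.8196+(1−p*)·-2.2104)/1.23=8.8614; Δ=(11.8196−-2.2104)/(29.2100−15.1800)=1.0000; B=V−Δ·S=-14.1386
Root portfolio cost Δ·23+B reproduces V0=8.8614.

(0,0): Delta=1.0000 Bond=-14.1386
(1,0): Delta=1.0000 Bond=-17.3904
(1,1): Delta=1.0000 Bond=-17.3904
(2,0): Delta=1.0000 Bond=-21.3902
(2,1): Delta=1.0000 Bond=-21.3902
(2,2): Delta=1.0000 Bond=-21.3902
V0=8.8614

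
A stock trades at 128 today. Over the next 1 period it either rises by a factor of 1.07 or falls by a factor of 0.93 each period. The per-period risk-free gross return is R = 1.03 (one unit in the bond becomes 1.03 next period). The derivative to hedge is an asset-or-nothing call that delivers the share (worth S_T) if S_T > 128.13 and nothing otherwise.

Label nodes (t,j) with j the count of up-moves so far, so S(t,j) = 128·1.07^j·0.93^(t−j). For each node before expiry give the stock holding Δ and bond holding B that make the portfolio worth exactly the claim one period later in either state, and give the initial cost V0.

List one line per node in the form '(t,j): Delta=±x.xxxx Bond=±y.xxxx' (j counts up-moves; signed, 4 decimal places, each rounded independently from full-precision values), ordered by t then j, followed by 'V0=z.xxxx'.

(0,0): Delta=7.6429 Bond=-883.3065
V0=94.9792

Risk-neutral probability p* = (R−d)/(u−d) = (1.03−0.93)/(1.07−0.93) = 0.7143.
Terminal values V(1,·): V(1,0)=0.0000, V(1,1)=136.9600
(0,0): S=128.0000. Δ = (V_up−V_dn)/(S_up−S_dn) = (136.9600−0.0000)/(136.9600−119.0400) = 7.6429. V = [p*·136.9600 + (1−p*)·0.0000]/1.03 = 94.9792. B = V − Δ·S = -883.3065.
Self-financing check: at every node Δ·S+B equals the discounted successor values.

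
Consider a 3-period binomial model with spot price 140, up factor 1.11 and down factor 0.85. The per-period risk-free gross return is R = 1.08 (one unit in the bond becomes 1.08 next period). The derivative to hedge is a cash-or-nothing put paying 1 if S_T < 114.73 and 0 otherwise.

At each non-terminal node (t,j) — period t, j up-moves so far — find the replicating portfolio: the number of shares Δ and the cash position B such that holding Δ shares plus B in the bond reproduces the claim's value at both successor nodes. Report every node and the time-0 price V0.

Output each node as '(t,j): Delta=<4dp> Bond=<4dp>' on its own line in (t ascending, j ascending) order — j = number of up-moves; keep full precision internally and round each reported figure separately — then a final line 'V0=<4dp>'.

Risk-neutral probability p* = (R−d)/(u−d) = (1.08−0.85)/(1.11−0.85) = 0.8846.
Terminal payoffs: V(3,0)=1.0000, V(3,1)=1.0000, V(3,2)=0.0000, V(3,3)=0.0000
  t=2,j=0: stock 101.1500 → up 112.2765 (V=1.0000), down 85.9775 (V=1.0000). Price 0.9259; hedge Δ=0.0000, bond B=0.9259.
  t=2,j=1: stock 132.0900 → up 146.6199 (V=0.0000), down 112.2765 (V=1.0000). Price 0.1068; hedge Δ=-0.0291, bond B=3.9530.
  t=2,j=2: stock 172.4940 → up 191.4683 (V=0.0000), down 146.6199 (V=0.0000). Price 0.0000; hedge Δ=0.0000, bond B=0.0000.
  t=1,j=0: stock 119.0000 → up 132.0900 (V=0.1068), down 101.1500 (V=0.9259). Price 0.1864; hedge Δ=-0.0265, bond B=3.3368.
  t=1,j=1: stock 155.4000 → up 172.4940 (V=0.0000), down 132.0900 (V=0.1068). Price 0.0114; hedge Δ=-0.0026, bond B=0.4223.
  t=0,j=0: stock 140.0000 → up 155.4000 (V=0.0114), down 119.0000 (V=0.1864). Price 0.0293; hedge Δ=-0.0048, bond B=0.7024.
Check: Δ(0,0)·S0 + B(0,0) = 0.0293 = V0.

(0,0): Delta=-0.0048 Bond=0.7024
(1,0): Delta=-0.0265 Bond=3.3368
(1,1): Delta=-0.0026 Bond=0.4223
(2,0): Delta=0.0000 Bond=0.9259
(2,1): Delta=-0.0291 Bond=3.9530
(2,2): Delta=0.0000 Bond=0.0000
V0=0.0293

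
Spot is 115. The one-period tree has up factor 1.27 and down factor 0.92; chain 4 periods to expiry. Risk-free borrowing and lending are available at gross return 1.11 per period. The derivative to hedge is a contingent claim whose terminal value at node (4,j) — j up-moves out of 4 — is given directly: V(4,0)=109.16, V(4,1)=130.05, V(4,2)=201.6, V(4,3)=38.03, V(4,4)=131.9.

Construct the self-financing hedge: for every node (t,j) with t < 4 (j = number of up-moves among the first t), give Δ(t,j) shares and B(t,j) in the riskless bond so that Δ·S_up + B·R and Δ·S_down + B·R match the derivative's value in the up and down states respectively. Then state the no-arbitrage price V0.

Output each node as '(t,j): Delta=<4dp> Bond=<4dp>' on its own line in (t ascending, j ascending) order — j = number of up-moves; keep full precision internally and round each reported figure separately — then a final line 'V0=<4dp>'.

(0,0): Delta=-0.4495 Bond=136.5480
(1,0): Delta=-0.1825 Bond=123.3180
(1,1): Delta=-0.6124 Bond=175.3580
(2,0): Delta=1.2797 Bond=-5.4373
(2,1): Delta=-1.0744 Bond=256.7316
(2,2): Delta=-0.3305 Bond=142.3660
(3,0): Delta=0.6665 Bond=48.8731
(3,1): Delta=1.6537 Bond=-52.2741
(3,2): Delta=-2.7387 Bond=568.9689
(3,3): Delta=1.1385 Bond=-188.0306
V0=84.8566

The replicating-portfolio and risk-neutral prices coincide; use p* = (1.11−0.92)/(1.27−0.92) = 0.5429 for the latter.
Payoff layer (t=4): V(4,0)=109.1600, V(4,1)=130.0500, V(4,2)=201.6000, V(4,3)=38.0300, V(4,4)=131.9000
Node (3,0) S=89.5491: V=(p*·130.0500+(1−p*)·109.1600)/1.11=108.5588; Δ=(130.0500−109.1600)/(113.7274−82.3852)=0.6665; B=V−Δ·S=48.8731
Node (3,1) S=123.6167: V=(p*·201.6000+(1−p*)·130.0500)/1.11=152.1544; Δ=(201.6000−130.0500)/(156.9932−113.7274)=1.6537; B=V−Δ·S=-52.2741
Node (3,2) S=170.6448: V=(p*·38.0300+(1−p*)·201.6000)/1.11=101.6260; Δ=(38.0300−201.6000)/(216.7189−156.9932)=-2.7387; B=V−Δ·S=568.9689
Node (3,3) S=235.5640: V=(p*·131.9000+(1−p*)·38.0300)/1.11=80.1694; Δ=(131.9000−38.0300)/(299.1663−216.7189)=1.1385; B=V−Δ·S=-188.0306
Node (2,0) S=97.3360: V=(p*·152.1544+(1−p*)·108.5588)/1.11=119.1216; Δ=(152.1544−108.5588)/(123.6167−89.5491)=1.2797; B=V−Δ·S=-5.4373
Node (2,1) S=134.3660: V=(p*·101.6260+(1−p*)·152.1544)/1.11=112.3646; Δ=(101.6260−152.1544)/(170.6448−123.6167)=-1.0744; B=V−Δ·S=256.7316
Node (2,2) S=185.4835: V=(p*·80.1694+(1−p*)·101.6260)/1.11=81.0614; Δ=(80.1694−101.6260)/(235.5640−170.6448)=-0.3305; B=V−Δ·S=142.3660
Node (1,0) S=105.8000: V=(p*·112.3646+(1−p*)·119.1216)/1.11=104.0122; Δ=(112.3646−119.1216)/(134.3660−97.3360)=-0.1825; B=V−Δ·S=123.3180
Node (1,1) S=146.0500: V=(p*·81.0614+(1−p*)·112.3646)/1.11=85.9202; Δ=(81.0614−112.3646)/(185.4835−134.3660)=-0.6124; B=V−Δ·S=175.3580
Node (0,0) S=115.0000: V=(p*·85.9202+(1−p*)·104.0122)/1.11=84.8566; Δ=(85.9202−104.0122)/(146.0500−105.8000)=-0.4495; B=V−Δ·S=136.5480
Check: Δ(0,0)·S0 + B(0,0) = 84.8566 = V0.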